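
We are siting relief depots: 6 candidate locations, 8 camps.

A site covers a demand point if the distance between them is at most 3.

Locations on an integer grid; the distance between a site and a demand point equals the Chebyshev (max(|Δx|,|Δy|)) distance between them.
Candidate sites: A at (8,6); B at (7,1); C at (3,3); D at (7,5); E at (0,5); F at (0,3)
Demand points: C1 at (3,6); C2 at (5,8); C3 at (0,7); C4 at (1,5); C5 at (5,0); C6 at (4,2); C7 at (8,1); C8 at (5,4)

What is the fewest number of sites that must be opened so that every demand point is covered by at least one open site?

3

Coverage sets (demand points within 3 of each site):
  A: {C2, C8}
  B: {C5, C6, C7, C8}
  C: {C1, C4, C5, C6, C8}
  D: {C2, C6, C8}
  E: {C1, C3, C4}
  F: {C1, C4}
No 2 sites suffice: every size-2 union leaves at least one demand point uncovered.
But {A, B, E} covers everything, so the minimum is 3.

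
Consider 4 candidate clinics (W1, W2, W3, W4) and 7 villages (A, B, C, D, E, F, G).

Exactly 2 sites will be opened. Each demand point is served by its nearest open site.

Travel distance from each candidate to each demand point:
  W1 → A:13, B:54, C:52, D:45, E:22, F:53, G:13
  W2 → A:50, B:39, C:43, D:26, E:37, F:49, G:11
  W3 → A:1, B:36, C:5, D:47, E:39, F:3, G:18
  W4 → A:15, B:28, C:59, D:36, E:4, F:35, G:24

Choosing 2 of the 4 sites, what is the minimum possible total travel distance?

Open {W3, W4}.
  A→W3 1, B→W4 28, C→W3 5, D→W4 36, E→W4 4, F→W3 3, G→W3 18  ⇒ total 95.
Compare {W2, W3}: total 119.
Compare {W1, W3}: total 125.
No size-2 selection does better; minimum is 95.

95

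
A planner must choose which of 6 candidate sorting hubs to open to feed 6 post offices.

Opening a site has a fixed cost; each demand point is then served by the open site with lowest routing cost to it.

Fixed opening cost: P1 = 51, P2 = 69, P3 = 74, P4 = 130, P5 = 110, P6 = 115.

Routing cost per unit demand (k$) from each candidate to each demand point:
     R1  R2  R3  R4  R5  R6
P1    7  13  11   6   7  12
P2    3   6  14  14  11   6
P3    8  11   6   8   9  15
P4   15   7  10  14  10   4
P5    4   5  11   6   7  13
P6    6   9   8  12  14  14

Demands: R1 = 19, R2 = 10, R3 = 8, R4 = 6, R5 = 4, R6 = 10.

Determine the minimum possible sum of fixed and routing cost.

449

Open {P1, P2}: assign each demand point to its cheapest open site.
  R1→P2 19×3=57, R2→P2 10×6=60, R3→P1 8×11=88, R4→P1 6×6=36, R5→P1 4×7=28, R6→P2 10×6=60
  routing cost 329, fixed 120 → total 449.
Compare {P2, P3}: routing cost 309 + fixed 143 = 452.
Compare {P1, P2, P3}: routing cost 289 + fixed 194 = 483.
Compare {P2}: routing cost 417 + fixed 69 = 486.
All other subsets cost ≥ 452. Minimum total cost: 449.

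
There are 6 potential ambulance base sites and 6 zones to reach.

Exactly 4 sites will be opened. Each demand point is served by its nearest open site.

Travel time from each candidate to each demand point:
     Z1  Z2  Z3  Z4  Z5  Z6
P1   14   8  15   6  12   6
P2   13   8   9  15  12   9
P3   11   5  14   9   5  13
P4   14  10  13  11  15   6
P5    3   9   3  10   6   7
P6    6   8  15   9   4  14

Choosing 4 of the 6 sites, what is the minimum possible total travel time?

27

Open {P1, P3, P5, P6}.
  Z1→P5 3, Z2→P3 5, Z3→P5 3, Z4→P1 6, Z5→P6 4, Z6→P1 6  ⇒ total 27.
Compare {P1, P2, P3, P5}: total 28.
Compare {P1, P3, P4, P5}: total 28.
No size-4 selection does better; minimum is 27.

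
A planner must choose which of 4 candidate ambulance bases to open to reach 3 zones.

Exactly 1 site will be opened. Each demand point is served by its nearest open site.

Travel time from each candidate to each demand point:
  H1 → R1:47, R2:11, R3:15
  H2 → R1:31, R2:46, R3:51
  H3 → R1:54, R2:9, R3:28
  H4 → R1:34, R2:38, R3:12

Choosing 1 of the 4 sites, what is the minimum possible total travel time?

Open {H1}.
  R1→H1 47, R2→H1 11, R3→H1 15  ⇒ total 73.
Compare {H4}: total 84.
Compare {H3}: total 91.
No size-1 selection does better; minimum is 73.

73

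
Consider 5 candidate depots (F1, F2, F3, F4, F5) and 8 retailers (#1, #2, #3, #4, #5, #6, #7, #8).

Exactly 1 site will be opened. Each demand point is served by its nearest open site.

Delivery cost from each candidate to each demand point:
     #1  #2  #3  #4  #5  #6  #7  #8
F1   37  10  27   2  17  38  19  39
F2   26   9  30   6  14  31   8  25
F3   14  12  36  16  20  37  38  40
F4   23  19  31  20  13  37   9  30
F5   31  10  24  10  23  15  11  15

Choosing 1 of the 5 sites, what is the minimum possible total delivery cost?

Open {F5}.
  #1→F5 31, #2→F5 10, #3→F5 24, #4→F5 10, #5→F5 23, #6→F5 15, #7→F5 11, #8→F5 15  ⇒ total 139.
Compare {F2}: total 149.
Compare {F4}: total 182.
No size-1 selection does better; minimum is 139.

139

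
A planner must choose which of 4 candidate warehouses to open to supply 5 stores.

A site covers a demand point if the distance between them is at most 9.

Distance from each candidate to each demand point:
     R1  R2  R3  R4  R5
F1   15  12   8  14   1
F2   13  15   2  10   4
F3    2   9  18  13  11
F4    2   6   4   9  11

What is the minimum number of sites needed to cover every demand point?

Coverage sets (demand points within 9 of each site):
  F1: {R3, R5}
  F2: {R3, R5}
  F3: {R1, R2}
  F4: {R1, R2, R3, R4}
No single site covers all 5 demand points.
But {F1, F4} covers everything, so the minimum is 2.

2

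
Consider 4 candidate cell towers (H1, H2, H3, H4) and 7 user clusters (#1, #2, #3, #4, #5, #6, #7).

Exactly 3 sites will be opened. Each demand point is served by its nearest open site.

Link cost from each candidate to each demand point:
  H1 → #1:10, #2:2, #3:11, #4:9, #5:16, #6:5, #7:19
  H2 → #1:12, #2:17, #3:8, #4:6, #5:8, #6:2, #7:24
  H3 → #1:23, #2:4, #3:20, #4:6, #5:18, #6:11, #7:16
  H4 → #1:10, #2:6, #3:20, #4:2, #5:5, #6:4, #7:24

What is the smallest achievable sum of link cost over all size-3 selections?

Open {H2, H3, H4}.
  #1→H4 10, #2→H3 4, #3→H2 8, #4→H4 2, #5→H4 5, #6→H2 2, #7→H3 16  ⇒ total 47.
Compare {H1, H2, H4}: total 48.
Compare {H1, H3, H4}: total 50.
No size-3 selection does better; minimum is 47.

47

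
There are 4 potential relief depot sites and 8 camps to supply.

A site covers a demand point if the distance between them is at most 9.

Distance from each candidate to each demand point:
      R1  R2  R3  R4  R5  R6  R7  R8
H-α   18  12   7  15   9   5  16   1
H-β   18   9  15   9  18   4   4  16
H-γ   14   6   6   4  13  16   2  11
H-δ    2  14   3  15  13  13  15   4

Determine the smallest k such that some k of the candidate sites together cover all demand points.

Coverage sets (demand points within 9 of each site):
  H-α: {R3, R5, R6, R8}
  H-β: {R2, R4, R6, R7}
  H-γ: {R2, R3, R4, R7}
  H-δ: {R1, R3, R8}
No 2 sites suffice: every size-2 union leaves at least one demand point uncovered.
But {H-α, H-β, H-δ} covers everything, so the minimum is 3.

3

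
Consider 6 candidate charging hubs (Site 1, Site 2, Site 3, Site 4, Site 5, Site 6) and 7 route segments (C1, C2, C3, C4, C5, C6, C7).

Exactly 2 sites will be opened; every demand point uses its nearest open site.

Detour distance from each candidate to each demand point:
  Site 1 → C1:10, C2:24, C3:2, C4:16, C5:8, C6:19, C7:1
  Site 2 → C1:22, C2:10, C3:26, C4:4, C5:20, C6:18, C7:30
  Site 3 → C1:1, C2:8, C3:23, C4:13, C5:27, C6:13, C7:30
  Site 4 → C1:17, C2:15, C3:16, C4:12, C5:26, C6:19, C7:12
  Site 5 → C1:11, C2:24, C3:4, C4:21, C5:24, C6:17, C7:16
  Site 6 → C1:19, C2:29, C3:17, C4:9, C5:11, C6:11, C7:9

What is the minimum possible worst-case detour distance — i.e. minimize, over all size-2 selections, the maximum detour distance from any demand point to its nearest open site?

Open {Site 1, Site 3}.
  Farthest demand point is C4 at detour distance 13 (to Site 3); all others are ≤ 13.
With {Site 3, Site 6} the worst case is 17.
With {Site 4, Site 6} the worst case is 17.
No size-2 selection achieves below 13.

13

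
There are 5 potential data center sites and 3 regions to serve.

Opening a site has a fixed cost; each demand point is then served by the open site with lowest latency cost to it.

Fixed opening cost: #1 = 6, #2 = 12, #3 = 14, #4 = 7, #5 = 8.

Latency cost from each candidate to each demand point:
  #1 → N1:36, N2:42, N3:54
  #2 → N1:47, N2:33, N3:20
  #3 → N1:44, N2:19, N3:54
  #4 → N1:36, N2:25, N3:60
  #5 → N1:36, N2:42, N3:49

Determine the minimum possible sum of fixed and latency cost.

Open {#2, #4}: assign each demand point to its cheapest open site.
  N1→#4 36, N2→#4 25, N3→#2 20
  latency cost 81, fixed 19 → total 100.
Compare {#1, #2, #4}: latency cost 81 + fixed 25 = 106.
Compare {#1, #2}: latency cost 89 + fixed 18 = 107.
Compare {#1, #2, #3}: latency cost 75 + fixed 32 = 107.
All other subsets cost ≥ 106. Minimum total cost: 100.

100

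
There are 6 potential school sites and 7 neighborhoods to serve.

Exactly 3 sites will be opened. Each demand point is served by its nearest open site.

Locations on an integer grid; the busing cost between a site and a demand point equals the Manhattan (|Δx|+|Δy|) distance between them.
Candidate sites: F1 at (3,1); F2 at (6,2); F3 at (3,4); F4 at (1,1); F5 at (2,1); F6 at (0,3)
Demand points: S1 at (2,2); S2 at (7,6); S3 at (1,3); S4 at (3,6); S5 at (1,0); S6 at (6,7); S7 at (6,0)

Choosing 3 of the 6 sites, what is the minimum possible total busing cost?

19

Open {F2, F3, F4}.
  S1→F4 2, S2→F2 5, S3→F4 2, S4→F3 2, S5→F4 1, S6→F2 5, S7→F2 2  ⇒ total 19.
Compare {F2, F3, F5}: total 20.
Compare {F1, F2, F3}: total 22.
No size-3 selection does better; minimum is 19.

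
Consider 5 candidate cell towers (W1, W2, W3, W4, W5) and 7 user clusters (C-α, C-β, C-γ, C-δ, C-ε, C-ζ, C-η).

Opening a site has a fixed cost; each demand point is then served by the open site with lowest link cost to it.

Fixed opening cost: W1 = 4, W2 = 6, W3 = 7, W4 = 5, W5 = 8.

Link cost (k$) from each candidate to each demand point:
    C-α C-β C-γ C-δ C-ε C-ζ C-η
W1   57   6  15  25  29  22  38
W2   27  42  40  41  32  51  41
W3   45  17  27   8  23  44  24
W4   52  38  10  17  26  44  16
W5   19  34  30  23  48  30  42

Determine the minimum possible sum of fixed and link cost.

128

Open {W1, W3, W4, W5}: assign each demand point to its cheapest open site.
  C-α→W5 19, C-β→W1 6, C-γ→W4 10, C-δ→W3 8, C-ε→W3 23, C-ζ→W1 22, C-η→W4 16
  link cost 104, fixed 24 → total 128.
Compare {W1, W4, W5}: link cost 116 + fixed 17 = 133.
Compare {W1, W2, W3, W4}: link cost 112 + fixed 22 = 134.
Compare {W1, W2, W3, W4, W5}: link cost 104 + fixed 30 = 134.
All other subsets cost ≥ 133. Minimum total cost: 128.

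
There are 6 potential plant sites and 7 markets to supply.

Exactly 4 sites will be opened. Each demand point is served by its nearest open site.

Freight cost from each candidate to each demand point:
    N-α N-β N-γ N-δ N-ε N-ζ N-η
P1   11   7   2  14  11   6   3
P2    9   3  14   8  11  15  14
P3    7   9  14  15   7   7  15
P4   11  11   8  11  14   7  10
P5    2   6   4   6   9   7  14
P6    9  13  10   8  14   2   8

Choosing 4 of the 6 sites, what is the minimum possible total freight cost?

Open {P1, P2, P5, P6}.
  N-α→P5 2, N-β→P2 3, N-γ→P1 2, N-δ→P5 6, N-ε→P5 9, N-ζ→P6 2, N-η→P1 3  ⇒ total 27.
Compare {P1, P3, P5, P6}: total 28.
Compare {P1, P2, P3, P5}: total 29.
No size-4 selection does better; minimum is 27.

27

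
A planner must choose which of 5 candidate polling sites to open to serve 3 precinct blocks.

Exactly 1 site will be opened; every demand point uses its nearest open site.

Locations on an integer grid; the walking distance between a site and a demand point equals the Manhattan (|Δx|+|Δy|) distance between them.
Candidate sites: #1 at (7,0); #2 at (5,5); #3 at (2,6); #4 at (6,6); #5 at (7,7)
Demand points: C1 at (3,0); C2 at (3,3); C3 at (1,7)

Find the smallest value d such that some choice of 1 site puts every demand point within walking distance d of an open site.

7

Open {#2}.
  Farthest demand point is C1 at walking distance 7 (to #2); all others are ≤ 7.
With {#3} the worst case is 7.
With {#4} the worst case is 9.
No size-1 selection achieves below 7.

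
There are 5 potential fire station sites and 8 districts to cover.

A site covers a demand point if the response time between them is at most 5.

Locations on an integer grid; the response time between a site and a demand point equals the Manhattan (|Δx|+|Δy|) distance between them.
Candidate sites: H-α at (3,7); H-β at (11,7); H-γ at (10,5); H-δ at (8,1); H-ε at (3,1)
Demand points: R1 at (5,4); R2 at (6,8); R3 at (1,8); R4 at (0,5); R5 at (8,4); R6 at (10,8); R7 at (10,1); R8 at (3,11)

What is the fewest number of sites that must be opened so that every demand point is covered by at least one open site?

Coverage sets (demand points within 5 of each site):
  H-α: {R1, R2, R3, R4, R8}
  H-β: {R6}
  H-γ: {R5, R6, R7}
  H-δ: {R5, R7}
  H-ε: {R1}
No single site covers all 8 demand points.
But {H-α, H-γ} covers everything, so the minimum is 2.

2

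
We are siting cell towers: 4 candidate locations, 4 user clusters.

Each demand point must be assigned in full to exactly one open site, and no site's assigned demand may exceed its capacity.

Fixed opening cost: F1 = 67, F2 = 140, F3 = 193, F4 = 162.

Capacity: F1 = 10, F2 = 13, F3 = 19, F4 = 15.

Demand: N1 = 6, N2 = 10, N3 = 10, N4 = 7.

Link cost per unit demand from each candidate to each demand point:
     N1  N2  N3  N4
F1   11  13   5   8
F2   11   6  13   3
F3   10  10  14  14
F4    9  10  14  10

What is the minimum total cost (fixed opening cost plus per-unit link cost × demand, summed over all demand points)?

603

Open {F1, F2, F4}; cheapest assignment that respects the capacities:
  F1 (cap 10, load 10): N3 — cost 10×5 = 50
  F2 (cap 13, load 10): N2 — cost 10×6 = 60
  F4 (cap 15, load 13): N1, N4 — cost 6×9 + 7×10 = 124
  Shipping 234, fixed 369 → total 603.
  Any other capacity-feasible assignment to {F1, F2, F4} ships for at least 234.
Compare {F1, F2, F3}: its best feasible assignment gives total 631.
Compare {F1, F3, F4}: its best feasible assignment gives total 696.
Every other set of open sites that can feasibly serve all demand totals ≥ 631 even under its best assignment. Minimum: 603.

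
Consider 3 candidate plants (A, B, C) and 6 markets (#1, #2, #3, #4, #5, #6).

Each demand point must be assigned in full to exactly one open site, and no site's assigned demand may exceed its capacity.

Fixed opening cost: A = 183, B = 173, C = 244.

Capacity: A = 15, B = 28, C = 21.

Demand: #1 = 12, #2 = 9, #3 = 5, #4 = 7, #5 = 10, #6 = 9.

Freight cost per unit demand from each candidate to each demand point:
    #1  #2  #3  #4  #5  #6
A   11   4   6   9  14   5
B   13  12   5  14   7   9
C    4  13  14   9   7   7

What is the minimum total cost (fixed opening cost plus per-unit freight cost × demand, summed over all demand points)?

923

Open {A, B, C}; cheapest assignment that respects the capacities:
  A (cap 15, load 9): #2 — cost 9×4 = 36
  B (cap 28, load 24): #3, #5, #6 — cost 5×5 + 10×7 + 9×9 = 176
  C (cap 21, load 19): #1, #4 — cost 12×4 + 7×9 = 111
  Shipping 323, fixed 600 → total 923.
  Any other capacity-feasible assignment to {A, B, C} ships for at least 323.
Total demand is 52 and no other set of sites has combined capacity ≥ 52, so {A, B, C} is the only feasible choice of open sites. Minimum: 923.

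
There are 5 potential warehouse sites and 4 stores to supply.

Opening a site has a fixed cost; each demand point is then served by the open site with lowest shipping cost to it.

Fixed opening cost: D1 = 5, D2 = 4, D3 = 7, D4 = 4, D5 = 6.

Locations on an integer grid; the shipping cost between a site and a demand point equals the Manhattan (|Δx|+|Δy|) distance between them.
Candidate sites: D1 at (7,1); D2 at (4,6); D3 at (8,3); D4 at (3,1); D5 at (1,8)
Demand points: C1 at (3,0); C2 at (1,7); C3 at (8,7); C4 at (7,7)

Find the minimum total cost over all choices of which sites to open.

Open {D2, D4}: assign each demand point to its cheapest open site.
  C1→D4 1, C2→D2 4, C3→D2 5, C4→D2 4
  shipping cost 14, fixed 8 → total 22.
Compare {D2}: shipping cost 20 + fixed 4 = 24.
Compare {D2, D4, D5}: shipping cost 11 + fixed 14 = 25.
Compare {D1, D2}: shipping cost 18 + fixed 9 = 27.
All other subsets cost ≥ 24. Minimum total cost: 22.

22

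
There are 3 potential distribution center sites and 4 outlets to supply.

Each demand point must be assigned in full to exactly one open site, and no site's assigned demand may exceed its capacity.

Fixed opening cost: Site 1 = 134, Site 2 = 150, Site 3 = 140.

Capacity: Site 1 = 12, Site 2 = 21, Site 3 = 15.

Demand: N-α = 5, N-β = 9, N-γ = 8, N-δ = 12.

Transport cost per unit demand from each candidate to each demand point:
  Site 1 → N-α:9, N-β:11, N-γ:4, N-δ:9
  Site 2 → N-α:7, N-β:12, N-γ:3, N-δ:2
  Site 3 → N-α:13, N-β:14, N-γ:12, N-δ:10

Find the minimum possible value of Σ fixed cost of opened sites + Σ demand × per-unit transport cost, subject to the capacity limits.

Open {Site 2, Site 3}; cheapest assignment that respects the capacities:
  Site 2 (cap 21, load 20): N-γ, N-δ — cost 8×3 + 12×2 = 48
  Site 3 (cap 15, load 14): N-α, N-β — cost 5×13 + 9×14 = 191
  Shipping 239, fixed 290 → total 529.
  Any other capacity-feasible assignment to {Site 2, Site 3} ships for at least 239.
Compare {Site 1, Site 2, Site 3}: its best feasible assignment gives total 636.
Every other set of open sites that can feasibly serve all demand totals ≥ 636 even under its best assignment. Minimum: 529.

529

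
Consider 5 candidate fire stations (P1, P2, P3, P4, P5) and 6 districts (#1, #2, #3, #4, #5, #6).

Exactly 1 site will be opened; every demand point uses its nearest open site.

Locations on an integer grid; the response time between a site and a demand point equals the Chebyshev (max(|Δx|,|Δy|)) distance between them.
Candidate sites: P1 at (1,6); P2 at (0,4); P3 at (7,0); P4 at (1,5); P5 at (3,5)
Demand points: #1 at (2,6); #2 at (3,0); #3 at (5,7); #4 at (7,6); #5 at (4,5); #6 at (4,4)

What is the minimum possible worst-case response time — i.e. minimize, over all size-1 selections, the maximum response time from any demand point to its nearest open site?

5

Open {P5}.
  Farthest demand point is #2 at response time 5 (to P5); all others are ≤ 5.
With {P1} the worst case is 6.
With {P4} the worst case is 6.
No size-1 selection achieves below 5.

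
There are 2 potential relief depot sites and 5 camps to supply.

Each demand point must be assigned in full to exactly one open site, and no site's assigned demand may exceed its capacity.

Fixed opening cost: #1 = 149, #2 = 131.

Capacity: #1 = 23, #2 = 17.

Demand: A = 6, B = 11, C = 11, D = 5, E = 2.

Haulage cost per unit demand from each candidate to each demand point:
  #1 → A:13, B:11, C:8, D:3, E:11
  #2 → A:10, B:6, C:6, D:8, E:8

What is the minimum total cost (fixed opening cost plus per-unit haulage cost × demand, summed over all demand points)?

531

Open {#1, #2}; cheapest assignment that respects the capacities:
  #1 (cap 23, load 18): C, D, E — cost 11×8 + 5×3 + 2×11 = 125
  #2 (cap 17, load 17): A, B — cost 6×10 + 11×6 = 126
  Shipping 251, fixed 280 → total 531.
  Any other capacity-feasible assignment to {#1, #2} ships for at least 251.
Total demand is 35 and no other set of sites has combined capacity ≥ 35, so {#1, #2} is the only feasible choice of open sites. Minimum: 531.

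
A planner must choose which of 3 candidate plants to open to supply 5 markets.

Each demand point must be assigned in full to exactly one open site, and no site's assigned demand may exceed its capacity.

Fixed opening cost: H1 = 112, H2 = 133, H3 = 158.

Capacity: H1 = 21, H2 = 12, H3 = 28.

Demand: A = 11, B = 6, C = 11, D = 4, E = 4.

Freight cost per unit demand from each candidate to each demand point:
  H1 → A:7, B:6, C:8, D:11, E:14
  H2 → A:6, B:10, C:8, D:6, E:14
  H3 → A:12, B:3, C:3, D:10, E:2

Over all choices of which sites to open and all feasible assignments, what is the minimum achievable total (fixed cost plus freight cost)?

446

Open {H1, H3}; cheapest assignment that respects the capacities:
  H1 (cap 21, load 11): A — cost 11×7 = 77
  H3 (cap 28, load 25): B, C, D, E — cost 6×3 + 11×3 + 4×10 + 4×2 = 99
  Shipping 176, fixed 270 → total 446.
  Any other capacity-feasible assignment to {H1, H3} ships for at least 176.
Compare {H2, H3}: its best feasible assignment gives total 456.
Compare {H1, H2, H3}: its best feasible assignment gives total 563.
Every other set of open sites that can feasibly serve all demand totals ≥ 456 even under its best assignment. Minimum: 446.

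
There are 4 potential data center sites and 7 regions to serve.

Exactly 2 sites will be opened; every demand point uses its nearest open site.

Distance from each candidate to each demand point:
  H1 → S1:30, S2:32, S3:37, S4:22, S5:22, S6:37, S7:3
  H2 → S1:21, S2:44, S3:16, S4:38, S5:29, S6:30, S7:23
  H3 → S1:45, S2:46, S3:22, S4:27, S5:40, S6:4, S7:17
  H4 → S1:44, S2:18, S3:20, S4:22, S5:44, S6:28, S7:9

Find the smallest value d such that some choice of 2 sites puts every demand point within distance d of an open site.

29

Open {H2, H4}.
  Farthest demand point is S5 at distance 29 (to H2); all others are ≤ 29.
With {H1, H4} the worst case is 30.
With {H1, H2} the worst case is 32.
No size-2 selection achieves below 29.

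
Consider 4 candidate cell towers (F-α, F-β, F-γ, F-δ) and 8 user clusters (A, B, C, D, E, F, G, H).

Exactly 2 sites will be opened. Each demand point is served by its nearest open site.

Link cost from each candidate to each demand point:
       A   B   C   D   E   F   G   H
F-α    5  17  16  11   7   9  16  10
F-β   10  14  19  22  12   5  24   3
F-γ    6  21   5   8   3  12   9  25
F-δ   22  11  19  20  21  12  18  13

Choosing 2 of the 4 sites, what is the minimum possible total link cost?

Open {F-β, F-γ}.
  A→F-γ 6, B→F-β 14, C→F-γ 5, D→F-γ 8, E→F-γ 3, F→F-β 5, G→F-γ 9, H→F-β 3  ⇒ total 53.
Compare {F-α, F-γ}: total 66.
Compare {F-γ, F-δ}: total 67.
No size-2 selection does better; minimum is 53.

53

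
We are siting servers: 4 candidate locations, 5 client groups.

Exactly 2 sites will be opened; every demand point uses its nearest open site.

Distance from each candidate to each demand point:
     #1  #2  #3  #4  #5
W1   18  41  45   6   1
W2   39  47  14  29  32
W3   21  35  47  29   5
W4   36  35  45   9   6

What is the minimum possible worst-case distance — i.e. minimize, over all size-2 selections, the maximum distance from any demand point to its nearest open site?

Open {W2, W3}.
  Farthest demand point is #2 at distance 35 (to W3); all others are ≤ 35.
With {W2, W4} the worst case is 36.
With {W1, W2} the worst case is 41.
No size-2 selection achieves below 35.

35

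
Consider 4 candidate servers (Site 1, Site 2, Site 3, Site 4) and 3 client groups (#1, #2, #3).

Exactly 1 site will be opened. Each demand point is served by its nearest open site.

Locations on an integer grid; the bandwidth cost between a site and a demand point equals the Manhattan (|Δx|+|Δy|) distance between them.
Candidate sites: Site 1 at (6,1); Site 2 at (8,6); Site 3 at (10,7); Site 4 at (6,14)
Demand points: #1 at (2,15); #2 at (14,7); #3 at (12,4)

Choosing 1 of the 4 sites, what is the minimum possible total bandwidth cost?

Open {Site 3}.
  #1→Site 3 16, #2→Site 3 4, #3→Site 3 5  ⇒ total 25.
Compare {Site 2}: total 28.
Compare {Site 4}: total 36.
No size-1 selection does better; minimum is 25.

25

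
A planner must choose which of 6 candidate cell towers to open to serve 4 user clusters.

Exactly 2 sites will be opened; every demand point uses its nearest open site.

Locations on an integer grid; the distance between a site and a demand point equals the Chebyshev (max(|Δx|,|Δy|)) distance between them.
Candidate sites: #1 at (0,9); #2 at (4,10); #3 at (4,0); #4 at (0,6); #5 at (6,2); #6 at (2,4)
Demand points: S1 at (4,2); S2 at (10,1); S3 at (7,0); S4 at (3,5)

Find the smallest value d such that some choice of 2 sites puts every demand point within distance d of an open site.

4

Open {#1, #5}.
  Farthest demand point is S2 at distance 4 (to #5); all others are ≤ 4.
With {#2, #5} the worst case is 4.
With {#3, #5} the worst case is 4.
No size-2 selection achieves below 4.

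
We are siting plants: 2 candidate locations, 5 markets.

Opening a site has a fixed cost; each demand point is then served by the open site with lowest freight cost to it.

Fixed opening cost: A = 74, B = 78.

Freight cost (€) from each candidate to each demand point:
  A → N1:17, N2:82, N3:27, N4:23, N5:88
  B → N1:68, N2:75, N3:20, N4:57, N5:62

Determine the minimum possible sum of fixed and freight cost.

311

Open {A}: assign each demand point to its cheapest open site.
  N1→A 17, N2→A 82, N3→A 27, N4→A 23, N5→A 88
  freight cost 237, fixed 74 → total 311.
Compare {A, B}: freight cost 197 + fixed 152 = 349.
Compare {B}: freight cost 282 + fixed 78 = 360.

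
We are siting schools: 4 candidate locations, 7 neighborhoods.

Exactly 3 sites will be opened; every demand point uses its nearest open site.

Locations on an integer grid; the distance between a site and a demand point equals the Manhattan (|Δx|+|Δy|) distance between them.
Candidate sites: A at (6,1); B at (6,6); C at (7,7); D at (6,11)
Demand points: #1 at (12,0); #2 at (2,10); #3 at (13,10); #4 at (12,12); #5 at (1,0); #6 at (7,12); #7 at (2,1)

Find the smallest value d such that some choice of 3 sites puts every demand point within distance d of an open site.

8

Open {A, B, D}.
  Farthest demand point is #3 at distance 8 (to D); all others are ≤ 8.
With {A, C, D} the worst case is 8.
With {A, B, C} the worst case is 10.
No size-3 selection achieves below 8.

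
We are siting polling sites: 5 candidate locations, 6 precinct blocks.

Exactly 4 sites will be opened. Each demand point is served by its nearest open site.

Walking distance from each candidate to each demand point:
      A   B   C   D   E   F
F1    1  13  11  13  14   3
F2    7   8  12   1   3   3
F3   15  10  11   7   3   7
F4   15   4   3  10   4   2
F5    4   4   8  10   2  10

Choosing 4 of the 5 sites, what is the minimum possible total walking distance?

Open {F1, F2, F4, F5}.
  A→F1 1, B→F4 4, C→F4 3, D→F2 1, E→F5 2, F→F4 2  ⇒ total 13.
Compare {F1, F2, F3, F4}: total 14.
Compare {F2, F3, F4, F5}: total 16.
No size-4 selection does better; minimum is 13.

13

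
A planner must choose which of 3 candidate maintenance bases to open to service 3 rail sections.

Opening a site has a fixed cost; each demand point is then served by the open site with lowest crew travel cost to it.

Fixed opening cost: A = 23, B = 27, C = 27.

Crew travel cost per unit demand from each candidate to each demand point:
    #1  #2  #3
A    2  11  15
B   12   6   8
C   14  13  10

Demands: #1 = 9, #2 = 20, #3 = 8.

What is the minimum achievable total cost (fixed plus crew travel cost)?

252

Open {A, B}: assign each demand point to its cheapest open site.
  #1→A 9×2=18, #2→B 20×6=120, #3→B 8×8=64
  crew travel cost 202, fixed 50 → total 252.
Compare {A, B, C}: crew travel cost 202 + fixed 77 = 279.
Compare {B}: crew travel cost 292 + fixed 27 = 319.
Compare {B, C}: crew travel cost 292 + fixed 54 = 346.
All other subsets cost ≥ 279. Minimum total cost: 252.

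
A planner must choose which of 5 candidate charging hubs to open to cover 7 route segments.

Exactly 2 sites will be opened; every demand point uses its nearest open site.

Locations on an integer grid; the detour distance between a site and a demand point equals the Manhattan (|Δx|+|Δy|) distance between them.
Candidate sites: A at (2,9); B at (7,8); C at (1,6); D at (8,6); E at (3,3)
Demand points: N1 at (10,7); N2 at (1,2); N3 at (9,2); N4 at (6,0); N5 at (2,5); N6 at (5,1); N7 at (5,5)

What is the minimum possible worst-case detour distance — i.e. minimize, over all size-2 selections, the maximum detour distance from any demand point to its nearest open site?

6

Open {D, E}.
  Farthest demand point is N4 at detour distance 6 (to E); all others are ≤ 6.
With {B, E} the worst case is 7.
With {A, D} the worst case is 8.
No size-2 selection achieves below 6.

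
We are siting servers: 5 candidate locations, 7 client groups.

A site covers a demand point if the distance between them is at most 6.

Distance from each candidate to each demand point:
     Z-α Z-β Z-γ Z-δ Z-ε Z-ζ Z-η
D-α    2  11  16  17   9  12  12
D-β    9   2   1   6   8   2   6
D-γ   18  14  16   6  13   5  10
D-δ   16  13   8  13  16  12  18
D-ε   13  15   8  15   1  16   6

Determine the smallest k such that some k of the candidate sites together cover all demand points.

Coverage sets (demand points within 6 of each site):
  D-α: {Z-α}
  D-β: {Z-β, Z-γ, Z-δ, Z-ζ, Z-η}
  D-γ: {Z-δ, Z-ζ}
  D-δ: {}
  D-ε: {Z-ε, Z-η}
No 2 sites suffice: every size-2 union leaves at least one demand point uncovered.
But {D-α, D-β, D-ε} covers everything, so the minimum is 3.

3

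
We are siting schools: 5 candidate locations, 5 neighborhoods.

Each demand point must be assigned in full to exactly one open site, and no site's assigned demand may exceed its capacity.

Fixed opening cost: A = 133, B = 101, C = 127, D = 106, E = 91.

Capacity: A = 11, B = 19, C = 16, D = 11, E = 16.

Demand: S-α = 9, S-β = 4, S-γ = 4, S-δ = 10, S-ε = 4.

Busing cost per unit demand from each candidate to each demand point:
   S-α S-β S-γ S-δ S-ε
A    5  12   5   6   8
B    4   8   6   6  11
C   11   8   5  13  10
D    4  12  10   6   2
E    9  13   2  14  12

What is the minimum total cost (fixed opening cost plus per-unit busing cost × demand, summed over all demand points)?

396

Open {B, E}; cheapest assignment that respects the capacities:
  B (cap 19, load 19): S-α, S-δ — cost 9×4 + 10×6 = 96
  E (cap 16, load 12): S-β, S-γ, S-ε — cost 4×13 + 4×2 + 4×12 = 108
  Shipping 204, fixed 192 → total 396.
  Any other capacity-feasible assignment to {B, E} ships for at least 204.
Compare {B, C}: its best feasible assignment gives total 416.
Compare {B, D, E}: its best feasible assignment gives total 458.
Every other set of open sites that can feasibly serve all demand totals ≥ 416 even under its best assignment. Minimum: 396.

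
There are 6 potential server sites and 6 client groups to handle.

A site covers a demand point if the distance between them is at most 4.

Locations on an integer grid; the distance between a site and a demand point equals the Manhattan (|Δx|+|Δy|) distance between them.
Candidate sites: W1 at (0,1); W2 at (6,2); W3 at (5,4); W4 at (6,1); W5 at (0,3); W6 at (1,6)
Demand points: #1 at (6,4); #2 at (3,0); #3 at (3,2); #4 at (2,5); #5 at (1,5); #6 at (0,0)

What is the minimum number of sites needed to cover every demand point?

2

Coverage sets (demand points within 4 of each site):
  W1: {#2, #3, #6}
  W2: {#1, #3}
  W3: {#1, #3, #4}
  W4: {#1, #2, #3}
  W5: {#3, #4, #5, #6}
  W6: {#4, #5}
No single site covers all 6 demand points.
But {W4, W5} covers everything, so the minimum is 2.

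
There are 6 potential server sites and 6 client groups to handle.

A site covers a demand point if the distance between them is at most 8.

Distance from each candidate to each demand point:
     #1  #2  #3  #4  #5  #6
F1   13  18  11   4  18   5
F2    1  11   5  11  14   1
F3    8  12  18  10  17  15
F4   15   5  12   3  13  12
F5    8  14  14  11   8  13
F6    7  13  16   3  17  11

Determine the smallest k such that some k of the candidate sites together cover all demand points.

3

Coverage sets (demand points within 8 of each site):
  F1: {#4, #6}
  F2: {#1, #3, #6}
  F3: {#1}
  F4: {#2, #4}
  F5: {#1, #5}
  F6: {#1, #4}
No 2 sites suffice: every size-2 union leaves at least one demand point uncovered.
But {F2, F4, F5} covers everything, so the minimum is 3.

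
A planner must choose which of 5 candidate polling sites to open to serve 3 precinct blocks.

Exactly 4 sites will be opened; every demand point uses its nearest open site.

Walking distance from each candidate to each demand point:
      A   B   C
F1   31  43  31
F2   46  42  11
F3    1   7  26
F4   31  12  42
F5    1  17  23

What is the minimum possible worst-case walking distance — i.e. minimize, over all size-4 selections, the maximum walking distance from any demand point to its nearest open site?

Open {F1, F2, F3, F4}.
  Farthest demand point is C at walking distance 11 (to F2); all others are ≤ 11.
With {F1, F2, F3, F5} the worst case is 11.
With {F2, F3, F4, F5} the worst case is 11.
No size-4 selection achieves below 11.

11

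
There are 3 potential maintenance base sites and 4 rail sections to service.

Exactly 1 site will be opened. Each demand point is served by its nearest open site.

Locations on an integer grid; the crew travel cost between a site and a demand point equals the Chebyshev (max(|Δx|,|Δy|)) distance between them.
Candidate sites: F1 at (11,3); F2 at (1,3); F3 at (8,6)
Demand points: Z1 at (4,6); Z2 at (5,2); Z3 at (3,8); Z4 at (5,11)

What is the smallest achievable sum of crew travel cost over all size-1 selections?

18

Open {F3}.
  Z1→F3 4, Z2→F3 4, Z3→F3 5, Z4→F3 5  ⇒ total 18.
Compare {F2}: total 20.
Compare {F1}: total 29.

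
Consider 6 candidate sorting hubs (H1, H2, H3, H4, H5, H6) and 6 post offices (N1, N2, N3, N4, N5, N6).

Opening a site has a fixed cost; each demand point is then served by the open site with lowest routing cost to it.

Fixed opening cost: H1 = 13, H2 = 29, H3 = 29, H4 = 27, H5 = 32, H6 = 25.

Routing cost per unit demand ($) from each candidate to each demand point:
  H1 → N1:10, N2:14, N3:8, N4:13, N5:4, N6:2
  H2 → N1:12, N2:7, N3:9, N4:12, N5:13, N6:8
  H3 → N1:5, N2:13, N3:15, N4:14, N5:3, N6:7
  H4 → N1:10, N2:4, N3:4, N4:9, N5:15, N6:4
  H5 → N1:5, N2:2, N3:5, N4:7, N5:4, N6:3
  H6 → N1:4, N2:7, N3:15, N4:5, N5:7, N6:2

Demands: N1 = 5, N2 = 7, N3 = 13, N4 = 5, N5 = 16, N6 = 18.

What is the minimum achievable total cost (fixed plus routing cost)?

281

Open {H5, H6}: assign each demand point to its cheapest open site.
  N1→H6 5×4=20, N2→H5 7×2=14, N3→H5 13×5=65, N4→H6 5×5=25, N5→H5 16×4=64, N6→H6 18×2=36
  routing cost 224, fixed 57 → total 281.
Compare {H1, H5}: routing cost 239 + fixed 45 = 284.
Compare {H5}: routing cost 257 + fixed 32 = 289.
Compare {H1, H4, H6}: routing cost 225 + fixed 65 = 290.
All other subsets cost ≥ 284. Minimum total cost: 281.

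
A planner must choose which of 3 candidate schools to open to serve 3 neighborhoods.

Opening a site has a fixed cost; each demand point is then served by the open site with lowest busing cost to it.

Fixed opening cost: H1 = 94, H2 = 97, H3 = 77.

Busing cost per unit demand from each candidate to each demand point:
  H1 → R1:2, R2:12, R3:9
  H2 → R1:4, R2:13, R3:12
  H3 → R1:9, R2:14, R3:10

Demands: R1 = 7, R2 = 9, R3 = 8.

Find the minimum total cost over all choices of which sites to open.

Open {H1}: assign each demand point to its cheapest open site.
  R1→H1 7×2=14, R2→H1 9×12=108, R3→H1 8×9=72
  busing cost 194, fixed 94 → total 288.
Compare {H2}: busing cost 241 + fixed 97 = 338.
Compare {H3}: busing cost 269 + fixed 77 = 346.
Compare {H1, H3}: busing cost 194 + fixed 171 = 365.
All other subsets cost ≥ 338. Minimum total cost: 288.

288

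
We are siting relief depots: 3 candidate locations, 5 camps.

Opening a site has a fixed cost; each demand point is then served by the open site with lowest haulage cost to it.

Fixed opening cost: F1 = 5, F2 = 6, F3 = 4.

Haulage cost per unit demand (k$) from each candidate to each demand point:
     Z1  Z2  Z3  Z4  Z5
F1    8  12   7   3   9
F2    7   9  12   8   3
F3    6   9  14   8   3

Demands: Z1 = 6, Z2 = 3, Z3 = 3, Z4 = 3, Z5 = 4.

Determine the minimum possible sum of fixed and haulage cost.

Open {F1, F3}: assign each demand point to its cheapest open site.
  Z1→F3 6×6=36, Z2→F3 3×9=27, Z3→F1 3×7=21, Z4→F1 3×3=9, Z5→F3 4×3=12
  haulage cost 105, fixed 9 → total 114.
Compare {F1, F2, F3}: haulage cost 105 + fixed 15 = 120.
Compare {F1, F2}: haulage cost 111 + fixed 11 = 122.
Compare {F3}: haulage cost 141 + fixed 4 = 145.
All other subsets cost ≥ 120. Minimum total cost: 114.

114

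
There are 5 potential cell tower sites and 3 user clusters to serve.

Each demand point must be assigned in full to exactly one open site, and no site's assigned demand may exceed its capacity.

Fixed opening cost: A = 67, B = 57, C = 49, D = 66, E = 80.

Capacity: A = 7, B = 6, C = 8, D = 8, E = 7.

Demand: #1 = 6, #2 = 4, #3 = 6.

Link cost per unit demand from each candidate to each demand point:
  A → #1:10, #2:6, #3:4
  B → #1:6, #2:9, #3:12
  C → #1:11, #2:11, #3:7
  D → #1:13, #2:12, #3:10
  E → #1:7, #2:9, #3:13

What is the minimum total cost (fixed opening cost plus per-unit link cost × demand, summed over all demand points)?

Open {A, B, C}; cheapest assignment that respects the capacities:
  A (cap 7, load 4): #2 — cost 4×6 = 24
  B (cap 6, load 6): #1 — cost 6×6 = 36
  C (cap 8, load 6): #3 — cost 6×7 = 42
  Shipping 102, fixed 173 → total 275.
  Any other capacity-feasible assignment to {A, B, C} ships for at least 102.
Compare {A, B, D}: its best feasible assignment gives total 298.
Compare {B, C, D}: its best feasible assignment gives total 298.
Every other set of open sites that can feasibly serve all demand totals ≥ 298 even under its best assignment. Minimum: 275.

275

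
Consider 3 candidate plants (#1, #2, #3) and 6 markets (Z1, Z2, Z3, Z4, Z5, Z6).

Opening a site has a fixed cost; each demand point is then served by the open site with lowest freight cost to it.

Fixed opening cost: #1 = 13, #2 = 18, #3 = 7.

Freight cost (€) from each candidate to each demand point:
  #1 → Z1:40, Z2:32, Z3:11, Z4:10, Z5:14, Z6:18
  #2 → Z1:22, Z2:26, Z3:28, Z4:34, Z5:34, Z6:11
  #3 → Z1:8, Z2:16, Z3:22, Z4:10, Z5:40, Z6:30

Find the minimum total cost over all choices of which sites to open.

97

Open {#1, #3}: assign each demand point to its cheapest open site.
  Z1→#3 8, Z2→#3 16, Z3→#1 11, Z4→#1 10, Z5→#1 14, Z6→#1 18
  freight cost 77, fixed 20 → total 97.
Compare {#1, #2, #3}: freight cost 70 + fixed 38 = 108.
Compare {#1, #2}: freight cost 94 + fixed 31 = 125.
Compare {#2, #3}: freight cost 101 + fixed 25 = 126.
All other subsets cost ≥ 108. Minimum total cost: 97.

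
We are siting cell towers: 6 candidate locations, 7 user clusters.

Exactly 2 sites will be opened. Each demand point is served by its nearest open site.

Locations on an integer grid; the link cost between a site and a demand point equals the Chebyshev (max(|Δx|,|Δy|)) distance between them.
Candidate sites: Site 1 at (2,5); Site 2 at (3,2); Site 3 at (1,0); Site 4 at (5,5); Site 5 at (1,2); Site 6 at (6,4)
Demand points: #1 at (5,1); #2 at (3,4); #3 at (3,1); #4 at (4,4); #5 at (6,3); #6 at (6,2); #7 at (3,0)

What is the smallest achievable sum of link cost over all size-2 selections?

12

Open {Site 2, Site 6}.
  #1→Site 2 2, #2→Site 2 2, #3→Site 2 1, #4→Site 2 2, #5→Site 6 1, #6→Site 6 2, #7→Site 2 2  ⇒ total 12.
Compare {Site 2, Site 4}: total 13.
Compare {Site 1, Site 2}: total 14.
No size-2 selection does better; minimum is 12.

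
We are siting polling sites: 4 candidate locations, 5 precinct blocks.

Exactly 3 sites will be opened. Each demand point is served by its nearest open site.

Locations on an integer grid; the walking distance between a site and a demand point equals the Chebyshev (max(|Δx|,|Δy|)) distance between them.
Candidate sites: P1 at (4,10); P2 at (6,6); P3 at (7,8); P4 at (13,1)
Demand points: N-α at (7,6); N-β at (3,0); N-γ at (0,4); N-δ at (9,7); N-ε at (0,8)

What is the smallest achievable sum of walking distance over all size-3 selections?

Open {P1, P2, P3}.
  N-α→P2 1, N-β→P2 6, N-γ→P1 6, N-δ→P3 2, N-ε→P1 4  ⇒ total 19.
Compare {P1, P2, P4}: total 20.
Compare {P2, P3, P4}: total 21.
No size-3 selection does better; minimum is 19.

19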